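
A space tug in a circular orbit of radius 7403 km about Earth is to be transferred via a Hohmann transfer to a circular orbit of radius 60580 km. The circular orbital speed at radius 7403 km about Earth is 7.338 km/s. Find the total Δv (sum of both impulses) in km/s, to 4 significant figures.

From the circular-orbit relation v² = μ/r at r = 7403 km: μ = v²r = (7.338)² × 7403 = 3.98624×10^5 km³/s².
Transfer-ellipse semi-major axis a_t = (r₁ + r₂)/2 = (7403 + 60580)/2 = 33991.5 km.
At r₁ the circular-orbit speed is v₁ = √(μ/r₁) = 7.338 km/s.
On the transfer ellipse at r₁, vis-viva gives v_p = √[μ(2/r₁ − 1/a_t)] = 9.796 km/s.
First burn Δv₁ = |v_p − v₁| = 2.458 km/s.
Circular speed at r₂: v₂ = √(μ/r₂) = 2.565 km/s.
Transfer-orbit speed at r₂: v_a = √[μ(2/r₂ − 1/a_t)] = 1.197 km/s.
Second burn Δv₂ = |v₂ − v_a| = 1.368 km/s.
Total Δv = Δv₁ + Δv₂ = 3.826 km/s.

Δv = 3.826 km/s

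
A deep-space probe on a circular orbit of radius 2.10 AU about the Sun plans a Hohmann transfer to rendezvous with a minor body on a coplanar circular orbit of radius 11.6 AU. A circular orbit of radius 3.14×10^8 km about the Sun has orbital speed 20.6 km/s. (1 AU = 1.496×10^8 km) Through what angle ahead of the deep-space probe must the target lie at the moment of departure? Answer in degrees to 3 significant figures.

From the circular-orbit relation v² = μ/r at r = 3.14×10^8 km: μ = v²r = (20.6)² × 3.14×10^8 = 1.33249×10^11 km³/s².
In km: r₁ = 2.10 × 1.496×10^8 = 3.1416×10^8 km; r₂ = 11.6 × 1.496×10^8 = 1.73536×10^9 km.
The Hohmann ellipse has a_t = (r₁ + r₂)/2 = 1.02476×10^9 km.
Transfer time t = π√(a_t³/μ) = 2.8233×10^8 s.
The target's mean motion on its circular orbit is ω₂ = √(μ/r₂³) = 5.0495×10^-9 rad/s.
Angle swept by the target during transfer: ω₂·t = 1.4256 rad = 81.68°.
Arrival is 180° from departure on the ellipse, so φ = 180° − 81.68° = 98.3°.

φ = 98.3°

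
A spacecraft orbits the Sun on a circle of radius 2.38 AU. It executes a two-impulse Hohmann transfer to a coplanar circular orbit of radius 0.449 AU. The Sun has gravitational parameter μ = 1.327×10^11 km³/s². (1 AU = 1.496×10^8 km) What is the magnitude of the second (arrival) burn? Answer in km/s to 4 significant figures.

Δv₂ = 13.21 km/s

In km: r₁ = 2.38 × 1.496×10^8 = 3.56048×10^8 km; r₂ = 0.449 × 1.496×10^8 = 6.71704×10^7 km.
The Hohmann ellipse has a_t = (r₁ + r₂)/2 = 2.116092×10^8 km.
On the circular orbit at r = 6.71704×10^7 km, v_c = √(μ/r) = 44.447 km/s.
Transfer-orbit speed at the same r (vis-viva, a = a_t): v_t = √[μ(2/r − 1/a_t)] = 57.655 km/s.
Δv₂ = |v_t − v_c| = |57.655 − 44.447| = 13.21 km/s.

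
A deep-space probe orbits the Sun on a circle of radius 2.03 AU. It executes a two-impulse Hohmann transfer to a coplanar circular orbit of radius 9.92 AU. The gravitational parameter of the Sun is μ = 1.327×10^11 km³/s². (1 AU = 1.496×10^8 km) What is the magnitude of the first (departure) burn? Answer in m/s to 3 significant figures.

Δv₁ = 6030 m/s

In km: r₁ = 2.03 × 1.496×10^8 = 3.03688×10^8 km; r₂ = 9.92 × 1.496×10^8 = 1.484032×10^9 km.
Transfer-ellipse semi-major axis a_t = (r₁ + r₂)/2 = (3.03688×10^8 + 1.484032×10^9)/2 = 8.9386×10^8 km.
Circular speed at r = 3.03688×10^8 km: v_c = √(μ/r) = 20.9036 km/s.
Vis-viva on the transfer ellipse at r = 3.03688×10^8 km gives v_t = √[μ(2/r − 1/a_t)] = 26.9345 km/s.
Δv₁ = |v_t − v_c| = |26.9345 − 20.9036| = 6.031 km/s.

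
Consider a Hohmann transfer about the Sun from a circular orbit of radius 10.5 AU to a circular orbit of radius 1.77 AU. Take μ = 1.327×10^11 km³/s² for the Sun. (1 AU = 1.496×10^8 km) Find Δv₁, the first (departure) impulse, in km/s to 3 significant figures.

Δv₁ = 4.25 km/s

In km: r₁ = 10.5 × 1.496×10^8 = 1.5708×10^9 km; r₂ = 1.77 × 1.496×10^8 = 2.64792×10^8 km.
The Hohmann ellipse has a_t = (r₁ + r₂)/2 = 9.17796×10^8 km.
On the circular orbit at r = 1.5708×10^9 km, v_c = √(μ/r) = 9.191 km/s.
Transfer-orbit speed at the same r (vis-viva, a = a_t): v_t = √[μ(2/r − 1/a_t)] = 4.937 km/s.
Δv₁ = |v_t − v_c| = |4.937 − 9.191| = 4.254 km/s.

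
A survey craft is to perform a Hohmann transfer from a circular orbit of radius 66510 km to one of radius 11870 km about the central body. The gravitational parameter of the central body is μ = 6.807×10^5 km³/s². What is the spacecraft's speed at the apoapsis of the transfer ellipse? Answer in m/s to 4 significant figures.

v = 1761 m/s

Semi-major axis of the transfer orbit: a_t = (66510 + 11870)/2 = 39190 km.
The apoapsis of the transfer ellipse is at r = 66510 km.
From the vis-viva equation, v = √[μ(2/r − 1/a_t)] = 1.761 km/s.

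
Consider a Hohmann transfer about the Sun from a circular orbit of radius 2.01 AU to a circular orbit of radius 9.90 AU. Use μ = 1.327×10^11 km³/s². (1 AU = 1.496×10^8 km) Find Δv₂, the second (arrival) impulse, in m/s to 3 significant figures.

In km: r₁ = 2.01 × 1.496×10^8 = 3.00696×10^8 km; r₂ = 9.90 × 1.496×10^8 = 1.48104×10^9 km.
Semi-major axis of the transfer orbit: a_t = (3.00696×10^8 + 1.48104×10^9)/2 = 8.90868×10^8 km.
Circular speed at r = 1.48104×10^9 km: v_c = √(μ/r) = 9.4657 km/s.
Transfer-orbit speed at the same r (vis-viva, a = a_t): v_t = √[μ(2/r − 1/a_t)] = 5.4993 km/s.
Δv₂ = |v_t − v_c| = |5.4993 − 9.4657| = 3.966 km/s.

Δv₂ = 3970 m/s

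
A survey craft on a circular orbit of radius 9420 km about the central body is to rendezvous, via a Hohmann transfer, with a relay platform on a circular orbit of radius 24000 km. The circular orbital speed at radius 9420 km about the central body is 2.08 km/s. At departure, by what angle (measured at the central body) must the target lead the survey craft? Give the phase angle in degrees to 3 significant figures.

φ = 75.4°

From the circular-orbit relation v² = μ/r at r = 9420 km: μ = v²r = (2.08)² × 9420 = 40754.7 km³/s².
Transfer-ellipse semi-major axis a_t = (r₁ + r₂)/2 = (9420 + 24000)/2 = 16710 km.
The half-period of the transfer ellipse is t = π√(a_t³/μ) = 33610 s.
Target angular speed ω₂ = √(μ/r₂³) = 5.430×10^-5 rad/s.
Angle swept by the target during transfer: ω₂·t = 1.825 rad = 104.6°.
Arrival is 180° from departure on the ellipse, so φ = 180° − 104.6° = 75.4°.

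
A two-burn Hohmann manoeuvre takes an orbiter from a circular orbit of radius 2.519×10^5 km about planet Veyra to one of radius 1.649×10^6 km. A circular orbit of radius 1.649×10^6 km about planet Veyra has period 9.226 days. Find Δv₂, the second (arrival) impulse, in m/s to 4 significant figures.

Δv₂ = 6306 m/s

From Kepler's third law T² = 4π²r³/μ at r = 1.649×10^6 km, T = 9.226 days = 9.226 × 86400 s = 7.971264×10^5 s: μ = 4π²r³/T² = 2.78591×10^8 km³/s².
Transfer-ellipse semi-major axis a_t = (r₁ + r₂)/2 = (2.519×10^5 + 1.649×10^6)/2 = 9.5045×10^5 km.
Circular speed at r = 1.649×10^6 km: v_c = √(μ/r) = 12.9979 km/s.
Vis-viva on the transfer ellipse at r = 1.649×10^6 km gives v_t = √[μ(2/r − 1/a_t)] = 6.69149 km/s.
Δv₂ = |v_t − v_c| = |6.69149 − 12.9979| = 6.306 km/s.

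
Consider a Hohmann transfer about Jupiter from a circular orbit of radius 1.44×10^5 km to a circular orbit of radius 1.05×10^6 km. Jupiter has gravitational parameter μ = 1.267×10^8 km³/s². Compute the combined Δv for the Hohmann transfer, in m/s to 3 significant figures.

Δv = 15300 m/s

The Hohmann ellipse has a_t = (r₁ + r₂)/2 = 5.970×10^5 km.
At r₁ the circular-orbit speed is v₁ = √(μ/r₁) = 29.662 km/s.
Transfer-orbit speed at r₁ (vis-viva): v_p = √[μ(2/r₁ − 1/a_t)] = 39.338 km/s.
First burn Δv₁ = |v_p − v₁| = 9.676 km/s.
At r₂, v₂ = √(μ/r₂) = 10.985 km/s.
Transfer-orbit speed at r₂: v_a = √[μ(2/r₂ − 1/a_t)] = 5.3950 km/s.
Second burn Δv₂ = |v₂ − v_a| = 5.590 km/s.
Total Δv = Δv₁ + Δv₂ = 15.27 km/s.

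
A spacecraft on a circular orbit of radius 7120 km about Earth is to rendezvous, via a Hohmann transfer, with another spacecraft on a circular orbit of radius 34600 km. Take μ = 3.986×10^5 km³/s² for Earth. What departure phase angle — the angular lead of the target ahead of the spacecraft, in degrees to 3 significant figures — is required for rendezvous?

φ = 95.7°

Transfer-ellipse semi-major axis a_t = (r₁ + r₂)/2 = (7120 + 34600)/2 = 20860 km.
Transfer time t = π√(a_t³/μ) = 14991.8 s.
The target's mean motion on its circular orbit is ω₂ = √(μ/r₂³) = 9.80967×10^-5 rad/s.
Angle swept by the target during transfer: ω₂·t = 1.4706 rad = 84.26°.
The spacecraft traverses 180° on the transfer ellipse, so the target must lead by 180° − 84.26° = 95.7°.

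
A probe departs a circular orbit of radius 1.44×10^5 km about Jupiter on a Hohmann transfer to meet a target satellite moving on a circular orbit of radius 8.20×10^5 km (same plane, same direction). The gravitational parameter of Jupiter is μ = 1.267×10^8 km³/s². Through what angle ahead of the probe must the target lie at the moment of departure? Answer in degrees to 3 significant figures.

φ = 98.9°

The Hohmann ellipse has a_t = (r₁ + r₂)/2 = 4.820×10^5 km.
Transfer time t = π√(a_t³/μ) = 93397 s.
Target angular speed ω₂ = √(μ/r₂³) = 1.5159×10^-5 rad/s.
Angle swept by the target during transfer: ω₂·t = 1.4158 rad = 81.12°.
The probe traverses 180° on the transfer ellipse, so the target must lead by 180° − 81.12° = 98.9°.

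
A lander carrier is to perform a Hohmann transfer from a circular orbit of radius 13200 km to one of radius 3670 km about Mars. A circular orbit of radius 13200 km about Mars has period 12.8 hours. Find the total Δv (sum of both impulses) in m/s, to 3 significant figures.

Δv = 1470 m/s

From Kepler's third law T² = 4π²r³/μ at r = 13200 km, T = 12.8 hours = 12.8 × 3600 s = 46080 s: μ = 4π²r³/T² = 42761.9 km³/s².
Semi-major axis of the transfer orbit: a_t = (13200 + 3670)/2 = 8435 km.
Circular speed at r₁: v₁ = √(μ/r₁) = √(42761.9/13200) = 1.799871 km/s.
Transfer-orbit speed at r₁ (vis-viva equation): v_a = √[μ(2/r₁ − 1/a_t)] = 1.187222 km/s.
First burn Δv₁ = |v_a − v₁| = 0.6126 km/s.
Circular speed at r₂: v₂ = √(μ/r₂) = 3.41346 km/s.
Transfer-orbit speed at r₂: v_p = √[μ(2/r₂ − 1/a_t)] = 4.27012 km/s.
Second burn Δv₂ = |v₂ − v_p| = 0.8567 km/s.
Total Δv = Δv₁ + Δv₂ = 1.469 km/s.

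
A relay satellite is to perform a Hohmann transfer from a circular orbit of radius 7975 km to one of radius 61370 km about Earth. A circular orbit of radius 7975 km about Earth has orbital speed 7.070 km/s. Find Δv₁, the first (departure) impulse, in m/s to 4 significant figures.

From the circular-orbit relation v² = μ/r at r = 7975 km: μ = v²r = (7.070)² × 7975 = 3.98630×10^5 km³/s².
Transfer-ellipse semi-major axis a_t = (r₁ + r₂)/2 = (7975 + 61370)/2 = 34672.5 km.
Circular speed at r = 7975 km: v_c = √(μ/r) = 7.070 km/s.
Transfer-orbit speed at the same r (vis-viva, a = a_t): v_t = √[μ(2/r − 1/a_t)] = 9.406 km/s.
Δv₁ = |v_t − v_c| = |9.406 − 7.070| = 2.336 km/s.

Δv₁ = 2336 m/s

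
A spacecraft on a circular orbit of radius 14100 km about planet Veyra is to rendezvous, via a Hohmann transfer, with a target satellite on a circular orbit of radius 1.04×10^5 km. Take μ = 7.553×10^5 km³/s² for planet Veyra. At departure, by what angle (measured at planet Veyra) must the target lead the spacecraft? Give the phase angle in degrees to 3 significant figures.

Semi-major axis of the transfer orbit: a_t = (14100 + 1.040×10^5)/2 = 59050 km.
Transfer time t = π√(a_t³/μ) = 51870 s.
The target's mean motion on its circular orbit is ω₂ = √(μ/r₂³) = 2.591×10^-5 rad/s.
Angle swept by the target during transfer: ω₂·t = 1.344 rad = 77.01°.
Arrival is 180° from departure on the ellipse, so φ = 180° − 77.01° = 103°.

φ = 103°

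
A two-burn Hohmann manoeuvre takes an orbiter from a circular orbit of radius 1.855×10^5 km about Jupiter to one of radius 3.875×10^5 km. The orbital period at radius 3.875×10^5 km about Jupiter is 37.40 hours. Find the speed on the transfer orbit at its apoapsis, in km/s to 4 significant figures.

From Kepler's third law T² = 4π²r³/μ at r = 3.875×10^5 km, T = 37.40 hours = 37.40 × 3600 s = 1.3464×10^5 s: μ = 4π²r³/T² = 1.26715×10^8 km³/s².
Semi-major axis of the transfer orbit: a_t = (1.855×10^5 + 3.875×10^5)/2 = 2.865×10^5 km.
The apoapsis of the transfer ellipse is at r = 3.875×10^5 km.
From the vis-viva equation, v = √[μ(2/r − 1/a_t)] = 14.55 km/s.

v = 14.55 km/s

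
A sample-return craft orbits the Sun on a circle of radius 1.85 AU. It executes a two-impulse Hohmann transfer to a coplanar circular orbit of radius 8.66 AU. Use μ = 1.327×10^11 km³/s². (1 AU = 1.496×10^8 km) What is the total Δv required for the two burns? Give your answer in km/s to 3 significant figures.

In km: r₁ = 1.85 × 1.496×10^8 = 2.7676×10^8 km; r₂ = 8.66 × 1.496×10^8 = 1.295536×10^9 km.
Semi-major axis of the transfer orbit: a_t = (2.7676×10^8 + 1.295536×10^9)/2 = 7.86148×10^8 km.
At r₁ the circular-orbit speed is v₁ = √(μ/r₁) = 21.897 km/s.
On the transfer ellipse at r₁, v² = μ(2/r − 1/a) gives v_p = √[μ(2/r₁ − 1/a_t)] = 28.110 km/s.
First burn Δv₁ = |v_p − v₁| = 6.213 km/s.
At r₂, v₂ = √(μ/r₂) = 10.121 km/s.
Transfer-orbit speed at r₂: v_a = √[μ(2/r₂ − 1/a_t)] = 6.0050 km/s.
Second burn Δv₂ = |v₂ − v_a| = 4.116 km/s.
Total Δv = Δv₁ + Δv₂ = 10.33 km/s.

Δv = 10.3 km/s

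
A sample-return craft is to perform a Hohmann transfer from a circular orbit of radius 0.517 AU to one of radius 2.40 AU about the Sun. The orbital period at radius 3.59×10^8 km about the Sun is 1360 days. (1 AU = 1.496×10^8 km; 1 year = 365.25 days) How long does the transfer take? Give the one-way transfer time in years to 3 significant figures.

t = 0.882 years

From Kepler's third law T² = 4π²r³/μ at r = 3.59×10^8 km, T = 1360 days = 1360 × 86400 s = 1.17504×10^8 s: μ = 4π²r³/T² = 1.32293×10^11 km³/s².
In km: r₁ = 0.517 × 1.496×10^8 = 7.73432×10^7 km; r₂ = 2.40 × 1.496×10^8 = 3.5904×10^8 km.
Semi-major axis of the transfer orbit: a_t = (7.73432×10^7 + 3.5904×10^8)/2 = 2.181916×10^8 km.
Transfer time t = π√(a_t³/μ) = π√((2.181916×10^8)³ / 1.32293×10^11) = 2.784×10^7 s.
Converting: 2.784×10^7 s ÷ 3.15576×10^7 s/year (365.25 × 86400) = 0.882 years.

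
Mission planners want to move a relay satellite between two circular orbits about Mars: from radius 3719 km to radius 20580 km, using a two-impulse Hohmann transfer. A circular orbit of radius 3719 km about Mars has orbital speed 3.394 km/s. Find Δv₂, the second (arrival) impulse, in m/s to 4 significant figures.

Δv₂ = 644.5 m/s

From the circular-orbit relation v² = μ/r at r = 3719 km: μ = v²r = (3.394)² × 3719 = 42840.0 km³/s².
The Hohmann ellipse has a_t = (r₁ + r₂)/2 = 12149.5 km.
Circular speed at r = 20580 km: v_c = √(μ/r) = 1.44279 km/s.
Vis-viva on the transfer ellipse at r = 20580 km gives v_t = √[μ(2/r − 1/a_t)] = 0.798245 km/s.
Δv₂ = |v_t − v_c| = |0.798245 − 1.44279| = 0.6445 km/s.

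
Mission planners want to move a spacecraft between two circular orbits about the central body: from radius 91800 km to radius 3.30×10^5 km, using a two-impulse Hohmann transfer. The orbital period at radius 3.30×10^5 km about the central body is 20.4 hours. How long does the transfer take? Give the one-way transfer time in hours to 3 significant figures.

t = 5.21 hours

From Kepler's third law T² = 4π²r³/μ at r = 3.30×10^5 km, T = 20.4 hours = 20.4 × 3600 s = 73440 s: μ = 4π²r³/T² = 2.63049×10^8 km³/s².
The Hohmann ellipse has a_t = (r₁ + r₂)/2 = 2.109×10^5 km.
By Kepler's third law the transfer-orbit period is T = 2π√(a_t³/μ), so t = T/2 = 18760 s.
Converting: 18760 s ÷ 3600 s/hour = 5.21 hours.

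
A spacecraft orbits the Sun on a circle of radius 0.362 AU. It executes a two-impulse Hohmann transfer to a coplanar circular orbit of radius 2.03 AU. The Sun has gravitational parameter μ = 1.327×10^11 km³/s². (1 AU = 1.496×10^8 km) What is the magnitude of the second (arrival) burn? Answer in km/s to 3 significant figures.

In km: r₁ = 0.362 × 1.496×10^8 = 5.41552×10^7 km; r₂ = 2.03 × 1.496×10^8 = 3.03688×10^8 km.
Semi-major axis of the transfer orbit: a_t = (5.41552×10^7 + 3.03688×10^8)/2 = 1.789216×10^8 km.
Circular speed at r = 3.03688×10^8 km: v_c = √(μ/r) = 20.9036 km/s.
Transfer-orbit speed at the same r (vis-viva, a = a_t): v_t = √[μ(2/r − 1/a_t)] = 11.5003 km/s.
Δv₂ = |v_t − v_c| = |11.5003 − 20.9036| = 9.403 km/s.

Δv₂ = 9.40 km/s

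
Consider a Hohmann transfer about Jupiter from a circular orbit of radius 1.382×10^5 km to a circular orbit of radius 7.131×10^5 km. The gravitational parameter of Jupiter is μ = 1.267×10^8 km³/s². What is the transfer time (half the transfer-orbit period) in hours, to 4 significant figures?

Semi-major axis of the transfer orbit: a_t = (1.382×10^5 + 7.131×10^5)/2 = 4.2565×10^5 km.
By Kepler's third law the transfer-orbit period is T = 2π√(a_t³/μ), so t = T/2 = 77510 s.
Converting: 77510 s ÷ 3600 s/hour = 21.53 hours.

t = 21.53 hours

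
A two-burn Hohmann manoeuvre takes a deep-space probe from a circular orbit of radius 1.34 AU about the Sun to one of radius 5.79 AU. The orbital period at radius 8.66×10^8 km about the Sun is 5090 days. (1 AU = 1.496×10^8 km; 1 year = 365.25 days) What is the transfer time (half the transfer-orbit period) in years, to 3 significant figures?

From Kepler's third law T² = 4π²r³/μ at r = 8.66×10^8 km, T = 5090 days = 5090 × 86400 s = 4.39776×10^8 s: μ = 4π²r³/T² = 1.32572×10^11 km³/s².
In km: r₁ = 1.34 × 1.496×10^8 = 2.00464×10^8 km; r₂ = 5.79 × 1.496×10^8 = 8.66184×10^8 km.
The Hohmann ellipse has a_t = (r₁ + r₂)/2 = 5.33324×10^8 km.
By Kepler's third law the transfer-orbit period is T = 2π√(a_t³/μ), so t = T/2 = 1.063×10^8 s.
Converting: 1.063×10^8 s ÷ 3.15576×10^7 s/year (365.25 × 86400) = 3.37 years.

t = 3.37 years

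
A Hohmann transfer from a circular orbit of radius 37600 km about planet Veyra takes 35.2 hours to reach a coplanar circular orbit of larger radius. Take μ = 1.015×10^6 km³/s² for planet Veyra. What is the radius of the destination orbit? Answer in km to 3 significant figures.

r₂ = 1.99×10^5 km

Transfer time t = 35.2 hours = 1.2672×10^5 s, and t = π√(a_t³/μ).
So a_t = (μ t²/π²)^(1/3) = (1.015×10^6 × (1.2672×10^5)² / π²)^(1/3) = 1.1820×10^5 km.
Since a_t = (r₁ + r₂)/2, r₂ = 2a_t − r₁ = 2×1.1820×10^5 − 37600 = 1.988×10^5 km.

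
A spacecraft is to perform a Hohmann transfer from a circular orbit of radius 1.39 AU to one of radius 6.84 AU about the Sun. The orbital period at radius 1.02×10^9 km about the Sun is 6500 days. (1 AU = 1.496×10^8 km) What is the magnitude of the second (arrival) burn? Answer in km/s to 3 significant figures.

From Kepler's third law T² = 4π²r³/μ at r = 1.02×10^9 km, T = 6500 days = 6500 × 86400 s = 5.616×10^8 s: μ = 4π²r³/T² = 1.32833×10^11 km³/s².
In km: r₁ = 1.39 × 1.496×10^8 = 2.07944×10^8 km; r₂ = 6.84 × 1.496×10^8 = 1.023264×10^9 km.
The Hohmann ellipse has a_t = (r₁ + r₂)/2 = 6.15604×10^8 km.
Circular speed at r = 1.023264×10^9 km: v_c = √(μ/r) = 11.394 km/s.
Transfer-orbit speed at the same r (vis-viva, a = a_t): v_t = √[μ(2/r − 1/a_t)] = 6.6219 km/s.
Δv₂ = |v_t − v_c| = |6.6219 − 11.394| = 4.772 km/s.

Δv₂ = 4.77 km/s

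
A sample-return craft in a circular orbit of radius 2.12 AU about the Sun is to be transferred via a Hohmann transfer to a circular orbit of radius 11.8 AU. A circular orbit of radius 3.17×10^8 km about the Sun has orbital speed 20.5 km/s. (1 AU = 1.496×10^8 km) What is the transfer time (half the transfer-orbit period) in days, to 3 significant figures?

From the circular-orbit relation v² = μ/r at r = 3.17×10^8 km: μ = v²r = (20.5)² × 3.17×10^8 = 1.33219×10^11 km³/s².
In km: r₁ = 2.12 × 1.496×10^8 = 3.17152×10^8 km; r₂ = 11.8 × 1.496×10^8 = 1.76528×10^9 km.
Semi-major axis of the transfer orbit: a_t = (3.17152×10^8 + 1.76528×10^9)/2 = 1.041216×10^9 km.
By Kepler's third law the transfer-orbit period is T = 2π√(a_t³/μ), so t = T/2 = 2.892×10^8 s.
Converting: 2.892×10^8 s ÷ 86400 s/day = 3350 days.

t = 3350 days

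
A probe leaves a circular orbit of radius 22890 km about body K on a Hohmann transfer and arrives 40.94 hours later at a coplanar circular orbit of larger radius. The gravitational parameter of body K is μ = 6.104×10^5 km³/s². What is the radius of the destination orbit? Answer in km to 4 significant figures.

r₂ = 1.978×10^5 km

Transfer time t = 40.94 hours = 1.47384×10^5 s, and t = π√(a_t³/μ).
So a_t = (μ t²/π²)^(1/3) = (6.104×10^5 × (1.47384×10^5)² / π²)^(1/3) = 1.1034×10^5 km.
Since a_t = (r₁ + r₂)/2, r₂ = 2a_t − r₁ = 2×1.1034×10^5 − 22890 = 1.9779×10^5 km.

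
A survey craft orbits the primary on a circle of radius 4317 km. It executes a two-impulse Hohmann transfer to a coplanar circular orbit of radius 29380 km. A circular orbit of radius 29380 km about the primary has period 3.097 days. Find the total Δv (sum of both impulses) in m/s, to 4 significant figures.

Δv = 917.5 m/s

From Kepler's third law T² = 4π²r³/μ at r = 29380 km, T = 3.097 days = 3.097 × 86400 s = 2.675808×10^5 s: μ = 4π²r³/T² = 13983.2 km³/s².
Transfer-ellipse semi-major axis a_t = (r₁ + r₂)/2 = (4317 + 29380)/2 = 16848.5 km.
Circular speed at r₁: v₁ = √(μ/r₁) = √(13983.2/4317) = 1.799748 km/s.
On the transfer ellipse at r₁, vis-viva equation gives v_p = √[μ(2/r₁ − 1/a_t)] = 2.376604 km/s.
First burn Δv₁ = |v_p − v₁| = 0.57686 km/s.
At r₂, v₂ = √(μ/r₂) = 0.6898850 km/s.
Transfer-orbit speed at r₂: v_a = √[μ(2/r₂ − 1/a_t)] = 0.3492104 km/s.
Second burn Δv₂ = |v₂ − v_a| = 0.34067 km/s.
Δv = Δv₁ + Δv₂ = 0.57686 + 0.34067 = 0.9175 km/s.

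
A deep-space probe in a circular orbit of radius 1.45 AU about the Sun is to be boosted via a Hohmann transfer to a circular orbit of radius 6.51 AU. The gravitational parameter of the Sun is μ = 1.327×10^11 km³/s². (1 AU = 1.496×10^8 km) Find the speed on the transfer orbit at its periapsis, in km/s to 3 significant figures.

v = 31.6 km/s

In km: r₁ = 1.45 × 1.496×10^8 = 2.1692×10^8 km; r₂ = 6.51 × 1.496×10^8 = 9.73896×10^8 km.
Semi-major axis of the transfer orbit: a_t = (2.1692×10^8 + 9.73896×10^8)/2 = 5.95408×10^8 km.
At periapsis, r = 2.1692×10^8 km.
Vis-viva: v = √[μ(2/r − 1/a_t)] = √[1.327×10^11 × (2/2.1692×10^8 − 1/5.95408×10^8)] = 31.63 km/s.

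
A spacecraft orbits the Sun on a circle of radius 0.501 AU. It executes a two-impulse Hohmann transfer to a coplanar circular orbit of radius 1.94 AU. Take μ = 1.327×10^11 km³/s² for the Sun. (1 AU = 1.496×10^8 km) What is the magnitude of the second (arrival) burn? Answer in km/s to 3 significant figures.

In km: r₁ = 0.501 × 1.496×10^8 = 7.49496×10^7 km; r₂ = 1.94 × 1.496×10^8 = 2.90224×10^8 km.
Semi-major axis of the transfer orbit: a_t = (7.49496×10^7 + 2.90224×10^8)/2 = 1.825868×10^8 km.
Circular speed at r = 2.90224×10^8 km: v_c = √(μ/r) = 21.383 km/s.
Vis-viva on the transfer ellipse at r = 2.90224×10^8 km gives v_t = √[μ(2/r − 1/a_t)] = 13.700 km/s.
Δv₂ = |v_t − v_c| = |13.700 − 21.383| = 7.683 km/s.

Δv₂ = 7.68 km/s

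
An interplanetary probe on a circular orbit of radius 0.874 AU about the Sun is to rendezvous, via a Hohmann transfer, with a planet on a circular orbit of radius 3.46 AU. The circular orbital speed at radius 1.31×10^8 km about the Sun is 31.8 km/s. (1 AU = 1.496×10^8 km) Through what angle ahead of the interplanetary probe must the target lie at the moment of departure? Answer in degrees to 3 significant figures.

From the circular-orbit relation v² = μ/r at r = 1.31×10^8 km: μ = v²r = (31.8)² × 1.31×10^8 = 1.32472×10^11 km³/s².
In km: r₁ = 0.874 × 1.496×10^8 = 1.307504×10^8 km; r₂ = 3.46 × 1.496×10^8 = 5.17616×10^8 km.
Transfer-ellipse semi-major axis a_t = (r₁ + r₂)/2 = (1.307504×10^8 + 5.17616×10^8)/2 = 3.241832×10^8 km.
The half-period of the transfer ellipse is t = π√(a_t³/μ) = 5.03817×10^7 s.
Target angular speed ω₂ = √(μ/r₂³) = 3.09066×10^-8 rad/s.
Angle swept by the target during transfer: ω₂·t = 1.5571 rad = 89.22°.
The interplanetary probe traverses 180° on the transfer ellipse, so the target must lead by 180° − 89.22° = 90.8°.

φ = 90.8°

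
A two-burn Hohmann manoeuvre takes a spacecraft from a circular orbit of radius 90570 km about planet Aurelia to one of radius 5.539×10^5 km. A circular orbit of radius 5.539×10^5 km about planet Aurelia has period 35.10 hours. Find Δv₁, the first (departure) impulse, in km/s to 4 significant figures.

Δv₁ = 21.19 km/s

From Kepler's third law T² = 4π²r³/μ at r = 5.539×10^5 km, T = 35.10 hours = 35.10 × 3600 s = 1.2636×10^5 s: μ = 4π²r³/T² = 4.20179×10^8 km³/s².
Transfer-ellipse semi-major axis a_t = (r₁ + r₂)/2 = (90570 + 5.539×10^5)/2 = 3.22235×10^5 km.
Circular speed at r = 90570 km: v_c = √(μ/r) = 68.11 km/s.
Vis-viva on the transfer ellipse at r = 90570 km gives v_t = √[μ(2/r − 1/a_t)] = 89.30 km/s.
Δv₁ = |v_t − v_c| = |89.30 − 68.11| = 21.19 km/s.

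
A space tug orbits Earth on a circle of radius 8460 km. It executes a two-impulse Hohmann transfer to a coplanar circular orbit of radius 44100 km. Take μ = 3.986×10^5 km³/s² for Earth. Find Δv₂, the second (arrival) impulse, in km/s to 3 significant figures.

Transfer-ellipse semi-major axis a_t = (r₁ + r₂)/2 = (8460 + 44100)/2 = 26280 km.
Circular speed at r = 44100 km: v_c = √(μ/r) = 3.0064 km/s.
Transfer-orbit speed at the same r (vis-viva, a = a_t): v_t = √[μ(2/r − 1/a_t)] = 1.7058 km/s.
Δv₂ = |v_t − v_c| = |1.7058 − 3.0064| = 1.301 km/s.

Δv₂ = 1.30 km/s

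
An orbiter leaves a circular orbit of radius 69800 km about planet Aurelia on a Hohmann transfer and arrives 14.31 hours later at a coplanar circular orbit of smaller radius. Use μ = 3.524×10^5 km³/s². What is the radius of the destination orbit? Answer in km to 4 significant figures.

r₂ = 21380 km

Transfer time t = 14.31 hours = 51516 s, and t = π√(a_t³/μ).
So a_t = (μ t²/π²)^(1/3) = (3.524×10^5 × (51516)² / π²)^(1/3) = 45590 km.
Since a_t = (r₁ + r₂)/2, r₂ = 2a_t − r₁ = 2×45590 − 69800 = 21380 km.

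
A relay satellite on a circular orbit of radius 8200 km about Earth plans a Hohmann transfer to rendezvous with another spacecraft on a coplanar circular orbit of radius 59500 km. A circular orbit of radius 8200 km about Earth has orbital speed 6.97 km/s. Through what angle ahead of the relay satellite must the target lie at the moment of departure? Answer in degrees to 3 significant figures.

φ = 103°

From the circular-orbit relation v² = μ/r at r = 8200 km: μ = v²r = (6.97)² × 8200 = 3.98363×10^5 km³/s².
Semi-major axis of the transfer orbit: a_t = (8200 + 59500)/2 = 33850 km.
Transfer time t = π√(a_t³/μ) = 30999 s.
The target's mean motion on its circular orbit is ω₂ = √(μ/r₂³) = 4.3487×10^-5 rad/s.
Angle swept by the target during transfer: ω₂·t = 1.3481 rad = 77.24°.
Arrival is 180° from departure on the ellipse, so φ = 180° − 77.24° = 103°.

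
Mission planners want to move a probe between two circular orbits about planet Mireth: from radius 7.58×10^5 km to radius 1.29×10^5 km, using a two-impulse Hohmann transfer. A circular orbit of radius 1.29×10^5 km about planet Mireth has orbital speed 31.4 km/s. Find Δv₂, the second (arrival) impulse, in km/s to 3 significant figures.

From the circular-orbit relation v² = μ/r at r = 1.29×10^5 km: μ = v²r = (31.4)² × 1.29×10^5 = 1.27189×10^8 km³/s².
Semi-major axis of the transfer orbit: a_t = (7.580×10^5 + 1.290×10^5)/2 = 4.435×10^5 km.
Circular speed at r = 1.290×10^5 km: v_c = √(μ/r) = 31.40 km/s.
Vis-viva on the transfer ellipse at r = 1.290×10^5 km gives v_t = √[μ(2/r − 1/a_t)] = 41.05 km/s.
Δv₂ = |v_t − v_c| = |41.05 − 31.40| = 9.650 km/s.

Δv₂ = 9.65 km/s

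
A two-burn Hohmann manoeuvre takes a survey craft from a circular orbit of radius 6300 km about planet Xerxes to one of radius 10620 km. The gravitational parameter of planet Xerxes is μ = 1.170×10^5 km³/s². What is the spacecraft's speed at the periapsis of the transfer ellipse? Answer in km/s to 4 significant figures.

v = 4.828 km/s

Transfer-ellipse semi-major axis a_t = (r₁ + r₂)/2 = (6300 + 10620)/2 = 8460 km.
At periapsis, r = 6300 km.
From the vis-viva equation, v = √[μ(2/r − 1/a_t)] = 4.828 km/s.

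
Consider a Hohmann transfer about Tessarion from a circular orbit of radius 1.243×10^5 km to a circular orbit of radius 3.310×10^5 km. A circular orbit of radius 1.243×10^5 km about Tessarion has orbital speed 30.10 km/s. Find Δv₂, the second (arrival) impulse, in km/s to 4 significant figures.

Δv₂ = 4.816 km/s

From the circular-orbit relation v² = μ/r at r = 1.243×10^5 km: μ = v²r = (30.10)² × 1.243×10^5 = 1.12617×10^8 km³/s².
Semi-major axis of the transfer orbit: a_t = (1.243×10^5 + 3.310×10^5)/2 = 2.2765×10^5 km.
Circular speed at r = 3.310×10^5 km: v_c = √(μ/r) = 18.4454 km/s.
Transfer-orbit speed at the same r (vis-viva, a = a_t): v_t = √[μ(2/r − 1/a_t)] = 13.6298 km/s.
Δv₂ = |v_t − v_c| = |13.6298 − 18.4454| = 4.816 km/s.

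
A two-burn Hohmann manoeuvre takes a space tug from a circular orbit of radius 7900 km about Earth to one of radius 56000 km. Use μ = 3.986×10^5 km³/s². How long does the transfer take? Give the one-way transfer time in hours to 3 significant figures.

t = 7.89 hours

Transfer-ellipse semi-major axis a_t = (r₁ + r₂)/2 = (7900 + 56000)/2 = 31950 km.
Transfer time t = π√(a_t³/μ) = π√((31950)³ / 3.986×10^5) = 28420 s.
Converting: 28420 s ÷ 3600 s/hour = 7.89 hours.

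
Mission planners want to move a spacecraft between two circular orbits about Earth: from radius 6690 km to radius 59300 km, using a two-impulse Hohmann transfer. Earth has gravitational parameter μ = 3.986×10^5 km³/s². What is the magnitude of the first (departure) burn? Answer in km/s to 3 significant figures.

The Hohmann ellipse has a_t = (r₁ + r₂)/2 = 32995 km.
Circular speed at r = 6690 km: v_c = √(μ/r) = 7.7189 km/s.
Transfer-orbit speed at the same r (vis-viva, a = a_t): v_t = √[μ(2/r − 1/a_t)] = 10.348 km/s.
Δv₁ = |v_t − v_c| = |10.348 − 7.7189| = 2.629 km/s.

Δv₁ = 2.63 km/s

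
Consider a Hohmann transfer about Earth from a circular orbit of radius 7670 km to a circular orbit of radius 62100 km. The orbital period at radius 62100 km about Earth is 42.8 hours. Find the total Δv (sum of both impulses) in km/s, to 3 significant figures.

Δv = 3.75 km/s

From Kepler's third law T² = 4π²r³/μ at r = 62100 km, T = 42.8 hours = 42.8 × 3600 s = 1.5408×10^5 s: μ = 4π²r³/T² = 3.98237×10^5 km³/s².
Semi-major axis of the transfer orbit: a_t = (7670 + 62100)/2 = 34885 km.
Circular speed at r₁: v₁ = √(μ/r₁) = √(3.98237×10^5/7670) = 7.206 km/s.
On the transfer ellipse at r₁, vis-viva equation gives v_p = √[μ(2/r₁ − 1/a_t)] = 9.614 km/s.
First burn Δv₁ = |v_p − v₁| = 2.408 km/s.
At r₂, v₂ = √(μ/r₂) = 2.532 km/s.
Transfer-orbit speed at r₂: v_a = √[μ(2/r₂ − 1/a_t)] = 1.187 km/s.
Second burn Δv₂ = |v₂ − v_a| = 1.345 km/s.
Total Δv = Δv₁ + Δv₂ = 3.753 km/s.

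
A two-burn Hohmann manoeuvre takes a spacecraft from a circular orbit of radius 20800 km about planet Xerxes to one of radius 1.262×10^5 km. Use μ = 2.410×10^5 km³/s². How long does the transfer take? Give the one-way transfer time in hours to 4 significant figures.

Semi-major axis of the transfer orbit: a_t = (20800 + 1.262×10^5)/2 = 73500 km.
Transfer time t = π√(a_t³/μ) = π√((73500)³ / 2.410×10^5) = 1.275×10^5 s.
Converting: 1.275×10^5 s ÷ 3600 s/hour = 35.42 hours.

t = 35.42 hours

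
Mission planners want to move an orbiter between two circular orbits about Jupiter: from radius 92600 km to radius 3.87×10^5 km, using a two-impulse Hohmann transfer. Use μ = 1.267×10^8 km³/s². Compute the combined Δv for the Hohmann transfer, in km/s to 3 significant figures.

Semi-major axis of the transfer orbit: a_t = (92600 + 3.870×10^5)/2 = 2.398×10^5 km.
Circular speed at r₁: v₁ = √(μ/r₁) = √(1.267×10^8/92600) = 36.99 km/s.
Transfer-orbit speed at r₁ (vis-viva): v_p = √[μ(2/r₁ − 1/a_t)] = 46.99 km/s.
First burn Δv₁ = |v_p − v₁| = 10.00 km/s.
Circular speed at r₂: v₂ = √(μ/r₂) = 18.09 km/s.
Transfer-orbit speed at r₂: v_a = √[μ(2/r₂ − 1/a_t)] = 11.24 km/s.
Second burn Δv₂ = |v₂ − v_a| = 6.850 km/s.
Δv = Δv₁ + Δv₂ = 10.00 + 6.850 = 16.85 km/s.

Δv = 16.9 km/s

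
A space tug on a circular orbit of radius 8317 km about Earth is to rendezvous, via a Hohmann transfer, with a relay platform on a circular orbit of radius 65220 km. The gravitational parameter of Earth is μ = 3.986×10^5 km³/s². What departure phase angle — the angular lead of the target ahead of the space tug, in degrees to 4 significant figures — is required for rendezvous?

φ = 103.8°

Semi-major axis of the transfer orbit: a_t = (8317 + 65220)/2 = 36768.5 km.
Transfer time t = π√(a_t³/μ) = 35083 s.
The target's mean motion on its circular orbit is ω₂ = √(μ/r₂³) = 3.7905×10^-5 rad/s.
Angle swept by the target during transfer: ω₂·t = 1.3298 rad = 76.19°.
Arrival is 180° from departure on the ellipse, so φ = 180° − 76.19° = 103.8°.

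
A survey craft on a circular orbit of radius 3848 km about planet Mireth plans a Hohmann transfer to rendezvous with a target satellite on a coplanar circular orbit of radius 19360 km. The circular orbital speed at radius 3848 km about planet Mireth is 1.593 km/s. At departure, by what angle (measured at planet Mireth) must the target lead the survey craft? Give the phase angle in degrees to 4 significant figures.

From the circular-orbit relation v² = μ/r at r = 3848 km: μ = v²r = (1.593)² × 3848 = 9764.87 km³/s².
Transfer-ellipse semi-major axis a_t = (r₁ + r₂)/2 = (3848 + 19360)/2 = 11604 km.
The half-period of the transfer ellipse is t = π√(a_t³/μ) = 39740 s.
The target's mean motion on its circular orbit is ω₂ = √(μ/r₂³) = 3.6684×10^-5 rad/s.
Angle swept by the target during transfer: ω₂·t = 1.4578 rad = 83.53°.
The survey craft traverses 180° on the transfer ellipse, so the target must lead by 180° − 83.53° = 96.47°.

φ = 96.47°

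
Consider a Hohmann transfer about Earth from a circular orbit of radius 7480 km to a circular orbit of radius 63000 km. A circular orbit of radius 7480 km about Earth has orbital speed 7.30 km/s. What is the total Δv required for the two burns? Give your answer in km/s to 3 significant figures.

Δv = 3.82 km/s

From the circular-orbit relation v² = μ/r at r = 7480 km: μ = v²r = (7.30)² × 7480 = 3.98609×10^5 km³/s².
Semi-major axis of the transfer orbit: a_t = (7480 + 63000)/2 = 35240 km.
Circular speed at r₁: v₁ = √(μ/r₁) = √(3.98609×10^5/7480) = 7.3000 km/s.
On the transfer ellipse at r₁, vis-viva gives v_p = √[μ(2/r₁ − 1/a_t)] = 9.7606 km/s.
First burn Δv₁ = |v_p − v₁| = 2.4606 km/s.
At r₂, v₂ = √(μ/r₂) = 2.5154 km/s.
Transfer-orbit speed at r₂: v_a = √[μ(2/r₂ − 1/a_t)] = 1.1589 km/s.
Second burn Δv₂ = |v₂ − v_a| = 1.3565 km/s.
Total Δv = Δv₁ + Δv₂ = 3.817 km/s.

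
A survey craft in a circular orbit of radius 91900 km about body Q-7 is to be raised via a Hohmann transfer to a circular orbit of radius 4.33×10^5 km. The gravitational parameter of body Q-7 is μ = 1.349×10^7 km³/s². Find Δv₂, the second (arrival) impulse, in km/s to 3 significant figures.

Transfer-ellipse semi-major axis a_t = (r₁ + r₂)/2 = (91900 + 4.330×10^5)/2 = 2.6245×10^5 km.
On the circular orbit at r = 4.330×10^5 km, v_c = √(μ/r) = 5.582 km/s.
Transfer-orbit speed at the same r (vis-viva, a = a_t): v_t = √[μ(2/r − 1/a_t)] = 3.303 km/s.
Δv₂ = |v_t − v_c| = |3.303 − 5.582| = 2.279 km/s.

Δv₂ = 2.28 km/s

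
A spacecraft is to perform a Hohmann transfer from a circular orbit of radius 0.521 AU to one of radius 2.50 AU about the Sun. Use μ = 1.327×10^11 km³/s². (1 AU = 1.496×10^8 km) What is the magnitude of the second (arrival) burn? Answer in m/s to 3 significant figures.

In km: r₁ = 0.521 × 1.496×10^8 = 7.79416×10^7 km; r₂ = 2.50 × 1.496×10^8 = 3.740×10^8 km.
Transfer-ellipse semi-major axis a_t = (r₁ + r₂)/2 = (7.79416×10^7 + 3.740×10^8)/2 = 2.259708×10^8 km.
Circular speed at r = 3.740×10^8 km: v_c = √(μ/r) = 18.8365 km/s.
Transfer-orbit speed at the same r (vis-viva, a = a_t): v_t = √[μ(2/r − 1/a_t)] = 11.0626 km/s.
Δv₂ = |v_t − v_c| = |11.0626 − 18.8365| = 7.774 km/s.

Δv₂ = 7770 m/s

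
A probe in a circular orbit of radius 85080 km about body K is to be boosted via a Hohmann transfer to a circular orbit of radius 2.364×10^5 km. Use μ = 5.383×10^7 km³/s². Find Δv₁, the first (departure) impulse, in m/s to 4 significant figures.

Δv₁ = 5351 m/s

Transfer-ellipse semi-major axis a_t = (r₁ + r₂)/2 = (85080 + 2.364×10^5)/2 = 1.6074×10^5 km.
Circular speed at r = 85080 km: v_c = √(μ/r) = 25.1535 km/s.
Vis-viva on the transfer ellipse at r = 85080 km gives v_t = √[μ(2/r − 1/a_t)] = 30.5042 km/s.
Δv₁ = |v_t − v_c| = |30.5042 − 25.1535| = 5.351 km/s.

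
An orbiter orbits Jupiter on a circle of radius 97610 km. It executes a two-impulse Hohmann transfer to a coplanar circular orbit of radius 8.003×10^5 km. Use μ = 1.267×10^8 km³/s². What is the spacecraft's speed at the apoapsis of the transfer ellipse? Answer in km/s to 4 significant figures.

v = 5.867 km/s

Transfer-ellipse semi-major axis a_t = (r₁ + r₂)/2 = (97610 + 8.003×10^5)/2 = 4.48955×10^5 km.
At apoapsis, r = 8.003×10^5 km.
From the vis-viva equation, v = √[μ(2/r − 1/a_t)] = 5.867 km/s.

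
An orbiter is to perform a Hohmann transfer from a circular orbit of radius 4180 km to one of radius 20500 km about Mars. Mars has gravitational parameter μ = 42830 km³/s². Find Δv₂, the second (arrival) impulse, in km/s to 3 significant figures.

Semi-major axis of the transfer orbit: a_t = (4180 + 20500)/2 = 12340 km.
Circular speed at r = 20500 km: v_c = √(μ/r) = 1.44543 km/s.
Transfer-orbit speed at the same r (vis-viva, a = a_t): v_t = √[μ(2/r − 1/a_t)] = 0.841255 km/s.
Δv₂ = |v_t − v_c| = |0.841255 − 1.44543| = 0.6042 km/s.

Δv₂ = 0.604 km/s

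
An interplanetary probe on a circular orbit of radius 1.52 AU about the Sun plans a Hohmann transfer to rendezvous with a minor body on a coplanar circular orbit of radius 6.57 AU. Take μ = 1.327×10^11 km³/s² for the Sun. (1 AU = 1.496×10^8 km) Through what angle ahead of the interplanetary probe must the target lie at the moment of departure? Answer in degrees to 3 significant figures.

φ = 93.0°

In km: r₁ = 1.52 × 1.496×10^8 = 2.27392×10^8 km; r₂ = 6.57 × 1.496×10^8 = 9.82872×10^8 km.
The Hohmann ellipse has a_t = (r₁ + r₂)/2 = 6.05132×10^8 km.
Transfer time t = π√(a_t³/μ) = 1.284×10^8 s.
Target angular speed ω₂ = √(μ/r₂³) = 1.182×10^-8 rad/s.
Angle swept by the target during transfer: ω₂·t = 1.5177 rad = 86.96°.
The interplanetary probe traverses 180° on the transfer ellipse, so the target must lead by 180° − 86.96° = 93.0°.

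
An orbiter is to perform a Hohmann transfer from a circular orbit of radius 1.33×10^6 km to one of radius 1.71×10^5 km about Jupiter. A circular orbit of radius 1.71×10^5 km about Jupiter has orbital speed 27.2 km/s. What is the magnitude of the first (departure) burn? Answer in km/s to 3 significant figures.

From the circular-orbit relation v² = μ/r at r = 1.71×10^5 km: μ = v²r = (27.2)² × 1.71×10^5 = 1.26513×10^8 km³/s².
The Hohmann ellipse has a_t = (r₁ + r₂)/2 = 7.505×10^5 km.
Circular speed at r = 1.330×10^6 km: v_c = √(μ/r) = 9.753 km/s.
Vis-viva on the transfer ellipse at r = 1.330×10^6 km gives v_t = √[μ(2/r − 1/a_t)] = 4.655 km/s.
Δv₁ = |v_t − v_c| = |4.655 − 9.753| = 5.098 km/s.

Δv₁ = 5.10 km/s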